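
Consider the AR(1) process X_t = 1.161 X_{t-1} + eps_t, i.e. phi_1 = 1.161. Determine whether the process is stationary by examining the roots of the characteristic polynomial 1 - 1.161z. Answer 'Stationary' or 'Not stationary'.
\text{Not stationary}

The AR(p) characteristic polynomial is P(z) = 1 - 1.161z.
Stationarity requires all roots to lie outside the unit circle, i.e. |z| > 1 for every root.
This is linear in z: 1 + (-1.161) z = 0  =>  z = -1/(-1.161) = 0.861326,  |z| = 0.861326.
Moduli of all roots: 0.8613.
All moduli strictly greater than 1? No.
Verdict: Not stationary.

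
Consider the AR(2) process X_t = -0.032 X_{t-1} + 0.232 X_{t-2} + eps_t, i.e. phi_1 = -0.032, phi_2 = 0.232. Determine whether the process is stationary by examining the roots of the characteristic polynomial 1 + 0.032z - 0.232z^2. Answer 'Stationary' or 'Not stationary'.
\text{Stationary}

The AR(p) characteristic polynomial is P(z) = 1 + 0.032z - 0.232z^2.
Stationarity requires all roots to lie outside the unit circle, i.e. |z| > 1 for every root.
Set 1 + (0.032) z + (-0.232) z^2 = 0, i.e. a z^2 + b z + c = 0 with a = -0.232, b = 0.032, c = 1.
Discriminant D = b^2 - 4ac = (0.032)^2 - 4*(-0.232)*1 = 0.001024 - (-0.928) = 0.929024.
D >= 0, so the roots are real: z = (-b +/- sqrt(D)) / (2a) = (-0.032 +/- 0.963859) / (-0.464).
  z_1 = (-0.032 + 0.963859) / (-0.464) = -2.0083,   |z_1| = 2.0083.
  z_2 = (-0.032 - 0.963859) / (-0.464) = 2.1462,   |z_2| = 2.1462.
Moduli of all roots: 2.0083, 2.1462.
All moduli strictly greater than 1? Yes.
Verdict: Stationary.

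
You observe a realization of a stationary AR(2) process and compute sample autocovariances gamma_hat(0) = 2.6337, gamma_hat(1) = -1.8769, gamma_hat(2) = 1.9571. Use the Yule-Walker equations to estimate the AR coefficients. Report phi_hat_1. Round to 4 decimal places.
\hat\phi_{1} = -0.3720

The Yule-Walker equations for an AR(p) process read, in matrix form,
  Gamma_p phi = r_p,   with   (Gamma_p)_{ij} = gamma(|i - j|),
                       (r_p)_i = gamma(i),   i,j = 1..p.
Substitute the sample gammas (Toeplitz matrix and right-hand side of size 2):
  Gamma_p = [[2.6337, -1.8769], [-1.8769, 2.6337]]
  r_p     = [-1.8769, 1.9571]
Written out:
  2.6337 phi_1 - 1.8769 phi_2 = -1.8769
  -1.8769 phi_1 + 2.6337 phi_2 = 1.9571
Solve by Cramer's rule:
  det = gamma(0)^2 - gamma(1)^2 = (2.6337)^2 - (-1.8769)^2 = 6.93637569 - 3.52275361 = 3.41362208
  phi_hat_1 = [gamma(1) gamma(0) - gamma(1) gamma(2)] / det = [(-1.8769)(2.6337) - (-1.8769)(1.9571)] / 3.41362208 = -1.26991054 / 3.41362208 = -0.372
  phi_hat_2 = [gamma(0) gamma(2) - gamma(1)^2] / det = [(2.6337)(1.9571) - (-1.8769)^2] / 3.41362208 = 1.63166066 / 3.41362208 = 0.478
So phi_hat = [-0.3720, 0.4780].
Therefore phi_hat_1 = -0.3720.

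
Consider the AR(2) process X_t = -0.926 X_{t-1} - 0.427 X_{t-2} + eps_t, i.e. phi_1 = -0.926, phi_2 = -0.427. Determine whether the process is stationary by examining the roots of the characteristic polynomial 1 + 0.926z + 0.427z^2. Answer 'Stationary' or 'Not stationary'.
\text{Stationary}

The AR(p) characteristic polynomial is P(z) = 1 + 0.926z + 0.427z^2.
Stationarity requires all roots to lie outside the unit circle, i.e. |z| > 1 for every root.
Set 1 + (0.926) z + (0.427) z^2 = 0, i.e. a z^2 + b z + c = 0 with a = 0.427, b = 0.926, c = 1.
Discriminant D = b^2 - 4ac = (0.926)^2 - 4*(0.427)*1 = 0.857476 - (1.708) = -0.850524.
D < 0, so the roots are the complex-conjugate pair z = (-b +/- i sqrt(-D)) / (2a) = -1.0843 +/- 1.0799i.
For a conjugate pair |z|^2 = z * conj(z) = (product of roots) = c/a = 1/(0.427) = 2.34192, so |z| = sqrt(2.34192) = 1.5303 for both roots.
Moduli of all roots: 1.5303, 1.5303.
All moduli strictly greater than 1? Yes.
Verdict: Stationary.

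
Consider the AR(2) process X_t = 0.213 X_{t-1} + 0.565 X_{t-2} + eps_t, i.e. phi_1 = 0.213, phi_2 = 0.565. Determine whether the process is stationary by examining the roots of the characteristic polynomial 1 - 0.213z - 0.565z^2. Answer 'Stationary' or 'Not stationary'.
\text{Stationary}

The AR(p) characteristic polynomial is P(z) = 1 - 0.213z - 0.565z^2.
Stationarity requires all roots to lie outside the unit circle, i.e. |z| > 1 for every root.
Set 1 + (-0.213) z + (-0.565) z^2 = 0, i.e. a z^2 + b z + c = 0 with a = -0.565, b = -0.213, c = 1.
Discriminant D = b^2 - 4ac = (-0.213)^2 - 4*(-0.565)*1 = 0.045369 - (-2.26) = 2.305369.
D >= 0, so the roots are real: z = (-b +/- sqrt(D)) / (2a) = (0.213 +/- 1.518344) / (-1.13).
  z_1 = (0.213 + 1.518344) / (-1.13) = -1.5322,   |z_1| = 1.5322.
  z_2 = (0.213 - 1.518344) / (-1.13) = 1.1552,   |z_2| = 1.1552.
Moduli of all roots: 1.5322, 1.1552.
All moduli strictly greater than 1? Yes.
Verdict: Stationary.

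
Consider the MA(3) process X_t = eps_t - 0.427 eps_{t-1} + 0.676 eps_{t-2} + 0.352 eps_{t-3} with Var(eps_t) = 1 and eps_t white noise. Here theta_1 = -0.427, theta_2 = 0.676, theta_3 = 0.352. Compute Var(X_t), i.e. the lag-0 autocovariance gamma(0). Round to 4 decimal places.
\gamma(0) = 1.7632

For an MA(q) process X_t = eps_t + sum_i theta_i eps_{t-i} with
Var(eps_t) = sigma^2, the variance is
  gamma(0) = sigma^2 * (1 + sum_i theta_i^2).
  sum_i theta_i^2 = (-0.427)^2 + (0.676)^2 + (0.352)^2 = 0.182329 + 0.456976 + 0.123904 = 0.763209.
  gamma(0) = 1 * (1 + 0.763209) = 1 * 1.763209 = 1.763209, which rounds to 1.7632.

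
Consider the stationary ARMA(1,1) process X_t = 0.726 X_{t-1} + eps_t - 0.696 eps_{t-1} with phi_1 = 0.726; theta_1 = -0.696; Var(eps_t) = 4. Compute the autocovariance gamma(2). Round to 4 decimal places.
\gamma(2) = 0.0911

Multiply the model equation by X_{t-k} and take expectations. With theta_0 = psi_0 = 1 and psi_j the MA(infinity) weights, this gives
  gamma(k) - sum_i phi_i gamma(k-i) = c_k,
  c_k = sigma^2 * sum_{j=k..q} theta_j psi_{j-k}   (c_k = 0 for k > q),
using gamma(-m) = gamma(m).
psi-weights needed (psi_j = theta_j + sum_i phi_i psi_{j-i}):
  psi_1 = theta_1 + phi_1 = -0.696 + (0.726) = 0.03
Right-hand sides:
  c_0 = sigma^2 (1 + theta_1 psi_1) = 4 * (1 + (-0.696)(0.03)) = 4 * 0.97912 = 3.91648
  c_1 = sigma^2 theta_1 = 4 * (-0.696) = -2.784
  c_2 = 0
Equations for k = 0 and k = 1 (AR order 1):
  gamma(0) = phi_1 gamma(1) + c_0
  gamma(1) = phi_1 gamma(0) + c_1
Substituting the second into the first: gamma(0) (1 - phi_1^2) = c_0 + phi_1 c_1, so
  gamma(0) = (c_0 + phi_1 c_1) / (1 - phi_1^2) = (3.91648 + (0.726)(-2.784)) / (1 - (0.726)^2) = 1.895296 / 0.472924 = 4.007612.
  gamma(1) = phi_1 gamma(0) + c_1 = (0.726)(4.007612) + (-2.784) = 0.125526.
For k = 2 (> q): gamma(2) = phi_1 gamma(1) = (0.726)(0.125526) = 0.091132.
Therefore gamma(2) = 0.0911 (to 4 decimal places).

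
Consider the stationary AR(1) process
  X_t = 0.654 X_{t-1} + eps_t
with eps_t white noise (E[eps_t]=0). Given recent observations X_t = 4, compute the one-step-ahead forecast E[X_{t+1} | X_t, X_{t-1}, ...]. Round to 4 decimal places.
E[X_{t+1} \mid \mathcal F_t] = 2.6160

For an AR(p) model X_t = c + sum_i phi_i X_{t-i} + eps_t, the
one-step-ahead conditional mean is
  E[X_{t+1} | X_t, ...] = c + sum_i phi_i X_{t+1-i}.
Substitute known values:
  E[X_{t+1} | ...] = (0.654) * (4)
                   = 2.6160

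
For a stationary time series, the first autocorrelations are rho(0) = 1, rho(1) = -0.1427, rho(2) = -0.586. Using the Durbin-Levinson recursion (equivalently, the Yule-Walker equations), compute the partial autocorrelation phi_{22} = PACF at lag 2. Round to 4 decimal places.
\phi_{22} = -0.6190

The PACF at lag k is phi_{kk}, the last component of the solution
to the Yule-Walker system G_k phi = r_k where
  (G_k)_{ij} = rho(|i - j|), (r_k)_i = rho(i), i,j = 1..k.
Equivalently, Durbin-Levinson gives phi_{kk} iteratively:
  phi_{11} = rho(1)
  phi_{kk} = [rho(k) - sum_{j=1..k-1} phi_{k-1,j} rho(k-j)]
            / [1 - sum_{j=1..k-1} phi_{k-1,j} rho(j)],
  phi_{k,j} = phi_{k-1,j} - phi_{kk} phi_{k-1,k-j},  j = 1..k-1.
Step k = 1:
  phi_11 = rho(1) = -0.1427.
Step k = 2:
  phi_22 = [rho(2) - phi_11 rho(1)] / [1 - phi_11 rho(1)] = [-0.586 - (-0.1427)(-0.1427)] / [1 - (-0.1427)(-0.1427)]
         = -0.60636329 / 0.97963671 = -0.619.
Therefore phi_{22} = -0.6190.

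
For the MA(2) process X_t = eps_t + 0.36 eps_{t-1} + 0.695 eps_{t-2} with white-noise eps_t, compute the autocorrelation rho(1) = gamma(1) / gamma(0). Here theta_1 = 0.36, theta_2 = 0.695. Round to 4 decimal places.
\rho(1) = 0.3784

For an MA(q) process with theta_0 = 1, the autocovariance is
  gamma(k) = sigma^2 * sum_{i=0..q-k} theta_i * theta_{i+k},
and rho(k) = gamma(k) / gamma(0). Sigma^2 cancels.
  numerator   = (1)*(0.36) + (0.36)*(0.695) = 0.6102.
  denominator = (1)^2 + (0.36)^2 + (0.695)^2 = 1.612625.
  rho(1) = 0.6102 / 1.612625 = 0.3784.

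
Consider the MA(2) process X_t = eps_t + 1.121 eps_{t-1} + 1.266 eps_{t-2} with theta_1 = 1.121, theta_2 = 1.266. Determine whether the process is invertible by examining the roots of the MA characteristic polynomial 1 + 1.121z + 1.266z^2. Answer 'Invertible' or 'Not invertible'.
\text{Not invertible}

The MA(q) characteristic polynomial is P(z) = 1 + 1.121z + 1.266z^2.
Invertibility requires all roots to lie outside the unit circle, i.e. |z| > 1 for every root.
Set 1 + (1.121) z + (1.266) z^2 = 0, i.e. a z^2 + b z + c = 0 with a = 1.266, b = 1.121, c = 1.
Discriminant D = b^2 - 4ac = (1.121)^2 - 4*(1.266)*1 = 1.256641 - (5.064) = -3.807359.
D < 0, so the roots are the complex-conjugate pair z = (-b +/- i sqrt(-D)) / (2a) = -0.4427 +/- 0.7706i.
For a conjugate pair |z|^2 = z * conj(z) = (product of roots) = c/a = 1/(1.266) = 0.789889, so |z| = sqrt(0.789889) = 0.8888 for both roots.
Moduli of all roots: 0.8888, 0.8888.
All moduli strictly greater than 1? No.
Verdict: Not invertible.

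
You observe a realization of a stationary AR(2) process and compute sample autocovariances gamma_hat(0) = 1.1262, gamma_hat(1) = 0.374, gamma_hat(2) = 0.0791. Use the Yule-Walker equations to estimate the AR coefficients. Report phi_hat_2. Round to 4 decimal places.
\hat\phi_{2} = -0.0450

The Yule-Walker equations for an AR(p) process read, in matrix form,
  Gamma_p phi = r_p,   with   (Gamma_p)_{ij} = gamma(|i - j|),
                       (r_p)_i = gamma(i),   i,j = 1..p.
Substitute the sample gammas (Toeplitz matrix and right-hand side of size 2):
  Gamma_p = [[1.1262, 0.374], [0.374, 1.1262]]
  r_p     = [0.374, 0.0791]
Written out:
  1.1262 phi_1 + 0.374 phi_2 = 0.374
  0.374 phi_1 + 1.1262 phi_2 = 0.0791
Solve by Cramer's rule:
  det = gamma(0)^2 - gamma(1)^2 = (1.1262)^2 - (0.374)^2 = 1.26832644 - 0.139876 = 1.12845044
  phi_hat_1 = [gamma(1) gamma(0) - gamma(1) gamma(2)] / det = [(0.374)(1.1262) - (0.374)(0.0791)] / 1.12845044 = 0.3916154 / 1.12845044 = 0.347
  phi_hat_2 = [gamma(0) gamma(2) - gamma(1)^2] / det = [(1.1262)(0.0791) - (0.374)^2] / 1.12845044 = -0.05079358 / 1.12845044 = -0.045
So phi_hat = [0.3470, -0.0450].
Therefore phi_hat_2 = -0.0450.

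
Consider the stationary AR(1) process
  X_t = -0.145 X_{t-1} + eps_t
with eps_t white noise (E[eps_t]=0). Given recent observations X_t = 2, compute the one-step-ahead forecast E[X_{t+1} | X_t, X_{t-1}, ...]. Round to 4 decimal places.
E[X_{t+1} \mid \mathcal F_t] = -0.2900

For an AR(p) model X_t = c + sum_i phi_i X_{t-i} + eps_t, the
one-step-ahead conditional mean is
  E[X_{t+1} | X_t, ...] = c + sum_i phi_i X_{t+1-i}.
Substitute known values:
  E[X_{t+1} | ...] = (-0.145) * (2)
                   = -0.2900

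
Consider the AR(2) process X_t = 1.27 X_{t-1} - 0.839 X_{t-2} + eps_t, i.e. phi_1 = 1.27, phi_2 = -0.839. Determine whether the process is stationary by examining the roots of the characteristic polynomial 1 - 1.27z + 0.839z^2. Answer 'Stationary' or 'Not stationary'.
\text{Stationary}

The AR(p) characteristic polynomial is P(z) = 1 - 1.27z + 0.839z^2.
Stationarity requires all roots to lie outside the unit circle, i.e. |z| > 1 for every root.
Set 1 + (-1.27) z + (0.839) z^2 = 0, i.e. a z^2 + b z + c = 0 with a = 0.839, b = -1.27, c = 1.
Discriminant D = b^2 - 4ac = (-1.27)^2 - 4*(0.839)*1 = 1.6129 - (3.356) = -1.7431.
D < 0, so the roots are the complex-conjugate pair z = (-b +/- i sqrt(-D)) / (2a) = 0.7569 +/- 0.7868i.
For a conjugate pair |z|^2 = z * conj(z) = (product of roots) = c/a = 1/(0.839) = 1.191895, so |z| = sqrt(1.191895) = 1.0917 for both roots.
Moduli of all roots: 1.0917, 1.0917.
All moduli strictly greater than 1? Yes.
Verdict: Stationary.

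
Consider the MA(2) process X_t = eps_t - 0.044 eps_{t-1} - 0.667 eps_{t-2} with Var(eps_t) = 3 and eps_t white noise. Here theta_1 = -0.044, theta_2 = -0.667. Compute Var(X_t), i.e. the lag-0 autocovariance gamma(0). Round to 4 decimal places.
\gamma(0) = 4.3405

For an MA(q) process X_t = eps_t + sum_i theta_i eps_{t-i} with
Var(eps_t) = sigma^2, the variance is
  gamma(0) = sigma^2 * (1 + sum_i theta_i^2).
  sum_i theta_i^2 = (-0.044)^2 + (-0.667)^2 = 0.001936 + 0.444889 = 0.446825.
  gamma(0) = 3 * (1 + 0.446825) = 3 * 1.446825 = 4.340475, which rounds to 4.3405.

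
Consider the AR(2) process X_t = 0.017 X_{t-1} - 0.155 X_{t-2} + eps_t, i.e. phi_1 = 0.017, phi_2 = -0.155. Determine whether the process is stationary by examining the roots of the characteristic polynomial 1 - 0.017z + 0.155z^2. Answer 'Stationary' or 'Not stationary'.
\text{Stationary}

The AR(p) characteristic polynomial is P(z) = 1 - 0.017z + 0.155z^2.
Stationarity requires all roots to lie outside the unit circle, i.e. |z| > 1 for every root.
Set 1 + (-0.017) z + (0.155) z^2 = 0, i.e. a z^2 + b z + c = 0 with a = 0.155, b = -0.017, c = 1.
Discriminant D = b^2 - 4ac = (-0.017)^2 - 4*(0.155)*1 = 0.000289 - (0.62) = -0.619711.
D < 0, so the roots are the complex-conjugate pair z = (-b +/- i sqrt(-D)) / (2a) = 0.0548 +/- 2.5394i.
For a conjugate pair |z|^2 = z * conj(z) = (product of roots) = c/a = 1/(0.155) = 6.451613, so |z| = sqrt(6.451613) = 2.54 for both roots.
Moduli of all roots: 2.5400, 2.5400.
All moduli strictly greater than 1? Yes.
Verdict: Stationary.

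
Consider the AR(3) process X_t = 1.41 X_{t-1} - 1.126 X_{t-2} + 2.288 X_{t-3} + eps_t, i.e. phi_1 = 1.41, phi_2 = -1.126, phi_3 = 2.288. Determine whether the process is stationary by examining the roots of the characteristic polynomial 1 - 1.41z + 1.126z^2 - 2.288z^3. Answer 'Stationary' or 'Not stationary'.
\text{Not stationary}

The AR(p) characteristic polynomial is P(z) = 1 - 1.41z + 1.126z^2 - 2.288z^3.
Stationarity requires all roots to lie outside the unit circle, i.e. |z| > 1 for every root.
Degree 3: look for a simple real root z0 first, then factor out (1 - z/z0) and solve the remaining quadratic.
Testing z0 = 0.625: P(0.625) = 1 + (-1.41)(0.625) + (1.126)(0.625)^2 + (-2.288)(0.625)^3
  = 1 + (-0.88125) + (0.439844) + (-0.558594) = 0.  So z_0 = 0.625 is a root, |z_0| = 0.625.
Divide out the factor (1 - 1.6 z) = (1 - z/z0) (since 1/z0 = 1.6):
  P(z) = (1 - 1.6 z)(1 + (0.19) z + (1.43) z^2)
  [check: z-coef 0.19 - (1.6) = -1.41; z^2-coef 1.43 - (1.6)(0.19) = 1.126; z^3-coef -(1.6)(1.43) = -2.288.]
Remaining roots from the quadratic factor 1 + (0.19) z + (1.43) z^2:
  Set 1 + (0.19) z + (1.43) z^2 = 0, i.e. a z^2 + b z + c = 0 with a = 1.43, b = 0.19, c = 1.
  Discriminant D = b^2 - 4ac = (0.19)^2 - 4*(1.43)*1 = 0.0361 - (5.72) = -5.6839.
  D < 0, so the roots are the complex-conjugate pair z = (-b +/- i sqrt(-D)) / (2a) = -0.0664 +/- 0.8336i.
  For a conjugate pair |z|^2 = z * conj(z) = (product of roots) = c/a = 1/(1.43) = 0.699301, so |z| = sqrt(0.699301) = 0.8362 for both roots.
Moduli of all roots: 0.6250, 0.8362, 0.8362.
All moduli strictly greater than 1? No.
Verdict: Not stationary.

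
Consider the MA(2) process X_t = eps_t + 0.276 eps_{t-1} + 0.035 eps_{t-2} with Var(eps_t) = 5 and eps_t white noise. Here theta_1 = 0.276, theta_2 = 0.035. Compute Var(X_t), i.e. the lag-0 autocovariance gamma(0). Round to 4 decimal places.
\gamma(0) = 5.3870

For an MA(q) process X_t = eps_t + sum_i theta_i eps_{t-i} with
Var(eps_t) = sigma^2, the variance is
  gamma(0) = sigma^2 * (1 + sum_i theta_i^2).
  sum_i theta_i^2 = (0.276)^2 + (0.035)^2 = 0.076176 + 0.001225 = 0.077401.
  gamma(0) = 5 * (1 + 0.077401) = 5 * 1.077401 = 5.387005, which rounds to 5.3870.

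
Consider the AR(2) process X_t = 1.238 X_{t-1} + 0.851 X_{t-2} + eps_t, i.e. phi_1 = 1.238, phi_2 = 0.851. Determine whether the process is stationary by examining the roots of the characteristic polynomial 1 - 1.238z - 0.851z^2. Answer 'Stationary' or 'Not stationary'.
\text{Not stationary}

The AR(p) characteristic polynomial is P(z) = 1 - 1.238z - 0.851z^2.
Stationarity requires all roots to lie outside the unit circle, i.e. |z| > 1 for every root.
Set 1 + (-1.238) z + (-0.851) z^2 = 0, i.e. a z^2 + b z + c = 0 with a = -0.851, b = -1.238, c = 1.
Discriminant D = b^2 - 4ac = (-1.238)^2 - 4*(-0.851)*1 = 1.532644 - (-3.404) = 4.936644.
D >= 0, so the roots are real: z = (-b +/- sqrt(D)) / (2a) = (1.238 +/- 2.221856) / (-1.702).
  z_1 = (1.238 + 2.221856) / (-1.702) = -2.0328,   |z_1| = 2.0328.
  z_2 = (1.238 - 2.221856) / (-1.702) = 0.5781,   |z_2| = 0.5781.
Moduli of all roots: 2.0328, 0.5781.
All moduli strictly greater than 1? No.
Verdict: Not stationary.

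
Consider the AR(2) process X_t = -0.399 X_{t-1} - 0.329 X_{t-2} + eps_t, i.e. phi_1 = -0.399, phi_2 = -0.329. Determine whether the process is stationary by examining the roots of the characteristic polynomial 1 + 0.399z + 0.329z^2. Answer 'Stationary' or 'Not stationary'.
\text{Stationary}

The AR(p) characteristic polynomial is P(z) = 1 + 0.399z + 0.329z^2.
Stationarity requires all roots to lie outside the unit circle, i.e. |z| > 1 for every root.
Set 1 + (0.399) z + (0.329) z^2 = 0, i.e. a z^2 + b z + c = 0 with a = 0.329, b = 0.399, c = 1.
Discriminant D = b^2 - 4ac = (0.399)^2 - 4*(0.329)*1 = 0.159201 - (1.316) = -1.156799.
D < 0, so the roots are the complex-conjugate pair z = (-b +/- i sqrt(-D)) / (2a) = -0.6064 +/- 1.6346i.
For a conjugate pair |z|^2 = z * conj(z) = (product of roots) = c/a = 1/(0.329) = 3.039514, so |z| = sqrt(3.039514) = 1.7434 for both roots.
Moduli of all roots: 1.7434, 1.7434.
All moduli strictly greater than 1? Yes.
Verdict: Stationary.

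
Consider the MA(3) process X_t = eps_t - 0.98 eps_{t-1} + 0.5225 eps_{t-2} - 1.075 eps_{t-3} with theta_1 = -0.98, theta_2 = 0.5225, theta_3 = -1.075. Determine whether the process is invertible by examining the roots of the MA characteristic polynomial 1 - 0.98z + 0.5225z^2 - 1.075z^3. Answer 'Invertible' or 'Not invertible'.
\text{Not invertible}

The MA(q) characteristic polynomial is P(z) = 1 - 0.98z + 0.5225z^2 - 1.075z^3.
Invertibility requires all roots to lie outside the unit circle, i.e. |z| > 1 for every root.
Degree 3: look for a simple real root z0 first, then factor out (1 - z/z0) and solve the remaining quadratic.
Testing z0 = 0.8: P(0.8) = 1 + (-0.98)(0.8) + (0.5225)(0.8)^2 + (-1.075)(0.8)^3
  = 1 + (-0.784) + (0.3344) + (-0.5504) = 0.  So z_0 = 0.8 is a root, |z_0| = 0.8.
Divide out the factor (1 - 1.25 z) = (1 - z/z0) (since 1/z0 = 1.25):
  P(z) = (1 - 1.25 z)(1 + (0.27) z + (0.86) z^2)
  [check: z-coef 0.27 - (1.25) = -0.98; z^2-coef 0.86 - (1.25)(0.27) = 0.5225; z^3-coef -(1.25)(0.86) = -1.075.]
Remaining roots from the quadratic factor 1 + (0.27) z + (0.86) z^2:
  Set 1 + (0.27) z + (0.86) z^2 = 0, i.e. a z^2 + b z + c = 0 with a = 0.86, b = 0.27, c = 1.
  Discriminant D = b^2 - 4ac = (0.27)^2 - 4*(0.86)*1 = 0.0729 - (3.44) = -3.3671.
  D < 0, so the roots are the complex-conjugate pair z = (-b +/- i sqrt(-D)) / (2a) = -0.157 +/- 1.0668i.
  For a conjugate pair |z|^2 = z * conj(z) = (product of roots) = c/a = 1/(0.86) = 1.162791, so |z| = sqrt(1.162791) = 1.0783 for both roots.
Moduli of all roots: 0.8000, 1.0783, 1.0783.
All moduli strictly greater than 1? No.
Verdict: Not invertible.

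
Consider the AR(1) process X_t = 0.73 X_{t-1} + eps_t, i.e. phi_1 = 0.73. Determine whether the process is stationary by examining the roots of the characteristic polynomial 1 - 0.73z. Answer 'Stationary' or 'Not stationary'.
\text{Stationary}

The AR(p) characteristic polynomial is P(z) = 1 - 0.73z.
Stationarity requires all roots to lie outside the unit circle, i.e. |z| > 1 for every root.
This is linear in z: 1 + (-0.73) z = 0  =>  z = -1/(-0.73) = 1.369863,  |z| = 1.369863.
Moduli of all roots: 1.3699.
All moduli strictly greater than 1? Yes.
Verdict: Stationary.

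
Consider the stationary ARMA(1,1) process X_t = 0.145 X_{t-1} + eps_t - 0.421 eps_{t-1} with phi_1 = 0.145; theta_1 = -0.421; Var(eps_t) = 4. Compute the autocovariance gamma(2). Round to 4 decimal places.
\gamma(2) = -0.1535

Multiply the model equation by X_{t-k} and take expectations. With theta_0 = psi_0 = 1 and psi_j the MA(infinity) weights, this gives
  gamma(k) - sum_i phi_i gamma(k-i) = c_k,
  c_k = sigma^2 * sum_{j=k..q} theta_j psi_{j-k}   (c_k = 0 for k > q),
using gamma(-m) = gamma(m).
psi-weights needed (psi_j = theta_j + sum_i phi_i psi_{j-i}):
  psi_1 = theta_1 + phi_1 = -0.421 + (0.145) = -0.276
Right-hand sides:
  c_0 = sigma^2 (1 + theta_1 psi_1) = 4 * (1 + (-0.421)(-0.276)) = 4 * 1.116196 = 4.464784
  c_1 = sigma^2 theta_1 = 4 * (-0.421) = -1.684
  c_2 = 0
Equations for k = 0 and k = 1 (AR order 1):
  gamma(0) = phi_1 gamma(1) + c_0
  gamma(1) = phi_1 gamma(0) + c_1
Substituting the second into the first: gamma(0) (1 - phi_1^2) = c_0 + phi_1 c_1, so
  gamma(0) = (c_0 + phi_1 c_1) / (1 - phi_1^2) = (4.464784 + (0.145)(-1.684)) / (1 - (0.145)^2) = 4.220604 / 0.978975 = 4.311248.
  gamma(1) = phi_1 gamma(0) + c_1 = (0.145)(4.311248) + (-1.684) = -1.058869.
For k = 2 (> q): gamma(2) = phi_1 gamma(1) = (0.145)(-1.058869) = -0.153536.
Therefore gamma(2) = -0.1535 (to 4 decimal places).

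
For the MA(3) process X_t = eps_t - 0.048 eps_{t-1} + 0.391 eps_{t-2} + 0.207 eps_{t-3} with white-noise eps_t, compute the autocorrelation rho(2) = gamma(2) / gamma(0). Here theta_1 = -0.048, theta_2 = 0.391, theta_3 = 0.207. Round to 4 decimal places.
\rho(2) = 0.3181

For an MA(q) process with theta_0 = 1, the autocovariance is
  gamma(k) = sigma^2 * sum_{i=0..q-k} theta_i * theta_{i+k},
and rho(k) = gamma(k) / gamma(0). Sigma^2 cancels.
  numerator   = (1)*(0.391) + (-0.048)*(0.207) = 0.381064.
  denominator = (1)^2 + (-0.048)^2 + (0.391)^2 + (0.207)^2 = 1.198034.
  rho(2) = 0.381064 / 1.198034 = 0.3181.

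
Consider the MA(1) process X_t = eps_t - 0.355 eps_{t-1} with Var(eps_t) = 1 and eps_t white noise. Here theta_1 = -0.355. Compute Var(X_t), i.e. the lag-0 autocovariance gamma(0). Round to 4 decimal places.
\gamma(0) = 1.1260

For an MA(q) process X_t = eps_t + sum_i theta_i eps_{t-i} with
Var(eps_t) = sigma^2, the variance is
  gamma(0) = sigma^2 * (1 + sum_i theta_i^2).
  sum_i theta_i^2 = (-0.355)^2 = 0.126025.
  gamma(0) = 1 * (1 + 0.126025) = 1 * 1.126025 = 1.126025, which rounds to 1.1260.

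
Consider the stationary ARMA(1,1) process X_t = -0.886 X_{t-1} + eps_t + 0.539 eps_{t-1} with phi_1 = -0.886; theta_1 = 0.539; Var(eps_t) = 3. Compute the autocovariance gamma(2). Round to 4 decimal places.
\gamma(2) = 2.2412

Multiply the model equation by X_{t-k} and take expectations. With theta_0 = psi_0 = 1 and psi_j the MA(infinity) weights, this gives
  gamma(k) - sum_i phi_i gamma(k-i) = c_k,
  c_k = sigma^2 * sum_{j=k..q} theta_j psi_{j-k}   (c_k = 0 for k > q),
using gamma(-m) = gamma(m).
psi-weights needed (psi_j = theta_j + sum_i phi_i psi_{j-i}):
  psi_1 = theta_1 + phi_1 = 0.539 + (-0.886) = -0.347
Right-hand sides:
  c_0 = sigma^2 (1 + theta_1 psi_1) = 3 * (1 + (0.539)(-0.347)) = 3 * 0.812967 = 2.438901
  c_1 = sigma^2 theta_1 = 3 * (0.539) = 1.617
  c_2 = 0
Equations for k = 0 and k = 1 (AR order 1):
  gamma(0) = phi_1 gamma(1) + c_0
  gamma(1) = phi_1 gamma(0) + c_1
Substituting the second into the first: gamma(0) (1 - phi_1^2) = c_0 + phi_1 c_1, so
  gamma(0) = (c_0 + phi_1 c_1) / (1 - phi_1^2) = (2.438901 + (-0.886)(1.617)) / (1 - (-0.886)^2) = 1.006239 / 0.215004 = 4.680094.
  gamma(1) = phi_1 gamma(0) + c_1 = (-0.886)(4.680094) + (1.617) = -2.529564.
For k = 2 (> q): gamma(2) = phi_1 gamma(1) = (-0.886)(-2.529564) = 2.241193.
Therefore gamma(2) = 2.2412 (to 4 decimal places).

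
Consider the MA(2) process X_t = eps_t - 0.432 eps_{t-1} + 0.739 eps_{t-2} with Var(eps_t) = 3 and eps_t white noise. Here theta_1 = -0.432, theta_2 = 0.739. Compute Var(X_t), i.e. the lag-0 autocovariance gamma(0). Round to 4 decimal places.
\gamma(0) = 5.1982

For an MA(q) process X_t = eps_t + sum_i theta_i eps_{t-i} with
Var(eps_t) = sigma^2, the variance is
  gamma(0) = sigma^2 * (1 + sum_i theta_i^2).
  sum_i theta_i^2 = (-0.432)^2 + (0.739)^2 = 0.186624 + 0.546121 = 0.732745.
  gamma(0) = 3 * (1 + 0.732745) = 3 * 1.732745 = 5.198235, which rounds to 5.1982.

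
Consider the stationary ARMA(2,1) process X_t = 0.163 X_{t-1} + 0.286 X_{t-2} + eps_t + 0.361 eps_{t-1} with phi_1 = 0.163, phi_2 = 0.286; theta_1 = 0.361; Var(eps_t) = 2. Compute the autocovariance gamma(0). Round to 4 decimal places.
\gamma(0) = 2.9762

Multiply the model equation by X_{t-k} and take expectations. With theta_0 = psi_0 = 1 and psi_j the MA(infinity) weights, this gives
  gamma(k) - sum_i phi_i gamma(k-i) = c_k,
  c_k = sigma^2 * sum_{j=k..q} theta_j psi_{j-k}   (c_k = 0 for k > q),
using gamma(-m) = gamma(m).
psi-weights needed (psi_j = theta_j + sum_i phi_i psi_{j-i}):
  psi_1 = theta_1 + phi_1 = 0.361 + (0.163) = 0.524
Right-hand sides:
  c_0 = sigma^2 (1 + theta_1 psi_1) = 2 * (1 + (0.361)(0.524)) = 2 * 1.189164 = 2.378328
  c_1 = sigma^2 theta_1 = 2 * (0.361) = 0.722
  c_2 = 0
Equations for k = 0, 1, 2 (AR order 2, c_2 = 0):
  (E0) gamma(0) = phi_1 gamma(1) + phi_2 gamma(2) + c_0
  (E1) gamma(1) = phi_1 gamma(0) + phi_2 gamma(1) + c_1
  (E2) gamma(2) = phi_1 gamma(1) + phi_2 gamma(0)
From (E1): gamma(1) = A gamma(0) + B with
  A = phi_1 / (1 - phi_2) = 0.163 / 0.714 = 0.228291,   B = c_1 / (1 - phi_2) = 0.722 / 0.714 = 1.011204.
Insert (E2) into (E0): gamma(0) (1 - phi_2^2) = phi_1 (1 + phi_2) gamma(1) + c_0.
  phi_1 (1 + phi_2) = (0.163)(1.286) = 0.209618,   1 - phi_2^2 = 0.918204.
Replace gamma(1) by A gamma(0) + B and collect gamma(0):
  gamma(0) [0.918204 - (0.209618)(0.228291)] = (0.209618)(1.011204) + 2.378328
  gamma(0) * 0.87035 = 2.590295
  gamma(0) = 2.590295 / 0.87035 = 2.976153.
Therefore gamma(0) = 2.9762 (to 4 decimal places).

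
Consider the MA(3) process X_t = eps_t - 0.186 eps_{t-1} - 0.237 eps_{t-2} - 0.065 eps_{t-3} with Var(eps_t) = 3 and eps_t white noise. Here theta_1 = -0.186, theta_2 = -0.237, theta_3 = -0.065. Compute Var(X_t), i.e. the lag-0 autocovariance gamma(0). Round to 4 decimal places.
\gamma(0) = 3.2850

For an MA(q) process X_t = eps_t + sum_i theta_i eps_{t-i} with
Var(eps_t) = sigma^2, the variance is
  gamma(0) = sigma^2 * (1 + sum_i theta_i^2).
  sum_i theta_i^2 = (-0.186)^2 + (-0.237)^2 + (-0.065)^2 = 0.034596 + 0.056169 + 0.004225 = 0.09499.
  gamma(0) = 3 * (1 + 0.09499) = 3 * 1.09499 = 3.28497, which rounds to 3.2850.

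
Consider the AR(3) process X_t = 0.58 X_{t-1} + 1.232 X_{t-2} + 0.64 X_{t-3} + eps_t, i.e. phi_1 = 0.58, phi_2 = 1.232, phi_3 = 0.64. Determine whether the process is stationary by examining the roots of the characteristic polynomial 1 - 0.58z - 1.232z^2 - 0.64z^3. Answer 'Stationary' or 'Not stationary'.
\text{Not stationary}

The AR(p) characteristic polynomial is P(z) = 1 - 0.58z - 1.232z^2 - 0.64z^3.
Stationarity requires all roots to lie outside the unit circle, i.e. |z| > 1 for every root.
Degree 3: look for a simple real root z0 first, then factor out (1 - z/z0) and solve the remaining quadratic.
Testing z0 = 0.625: P(0.625) = 1 + (-0.58)(0.625) + (-1.232)(0.625)^2 + (-0.64)(0.625)^3
  = 1 + (-0.3625) + (-0.48125) + (-0.15625) = 0.  So z_0 = 0.625 is a root, |z_0| = 0.625.
Divide out the factor (1 - 1.6 z) = (1 - z/z0) (since 1/z0 = 1.6):
  P(z) = (1 - 1.6 z)(1 + (1.02) z + (0.4) z^2)
  [check: z-coef 1.02 - (1.6) = -0.58; z^2-coef 0.4 - (1.6)(1.02) = -1.232; z^3-coef -(1.6)(0.4) = -0.64.]
Remaining roots from the quadratic factor 1 + (1.02) z + (0.4) z^2:
  Set 1 + (1.02) z + (0.4) z^2 = 0, i.e. a z^2 + b z + c = 0 with a = 0.4, b = 1.02, c = 1.
  Discriminant D = b^2 - 4ac = (1.02)^2 - 4*(0.4)*1 = 1.0404 - (1.6) = -0.5596.
  D < 0, so the roots are the complex-conjugate pair z = (-b +/- i sqrt(-D)) / (2a) = -1.275 +/- 0.9351i.
  For a conjugate pair |z|^2 = z * conj(z) = (product of roots) = c/a = 1/(0.4) = 2.5, so |z| = sqrt(2.5) = 1.5811 for both roots.
Moduli of all roots: 0.6250, 1.5811, 1.5811.
All moduli strictly greater than 1? No.
Verdict: Not stationary.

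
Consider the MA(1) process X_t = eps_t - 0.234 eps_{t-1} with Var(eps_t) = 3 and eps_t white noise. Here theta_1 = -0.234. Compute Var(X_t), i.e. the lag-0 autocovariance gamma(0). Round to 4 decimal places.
\gamma(0) = 3.1643

For an MA(q) process X_t = eps_t + sum_i theta_i eps_{t-i} with
Var(eps_t) = sigma^2, the variance is
  gamma(0) = sigma^2 * (1 + sum_i theta_i^2).
  sum_i theta_i^2 = (-0.234)^2 = 0.054756.
  gamma(0) = 3 * (1 + 0.054756) = 3 * 1.054756 = 3.164268, which rounds to 3.1643.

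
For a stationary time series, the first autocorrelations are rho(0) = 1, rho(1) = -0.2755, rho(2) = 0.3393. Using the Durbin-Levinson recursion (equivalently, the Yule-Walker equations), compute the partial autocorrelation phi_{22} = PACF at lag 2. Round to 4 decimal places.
\phi_{22} = 0.2850

The PACF at lag k is phi_{kk}, the last component of the solution
to the Yule-Walker system G_k phi = r_k where
  (G_k)_{ij} = rho(|i - j|), (r_k)_i = rho(i), i,j = 1..k.
Equivalently, Durbin-Levinson gives phi_{kk} iteratively:
  phi_{11} = rho(1)
  phi_{kk} = [rho(k) - sum_{j=1..k-1} phi_{k-1,j} rho(k-j)]
            / [1 - sum_{j=1..k-1} phi_{k-1,j} rho(j)],
  phi_{k,j} = phi_{k-1,j} - phi_{kk} phi_{k-1,k-j},  j = 1..k-1.
Step k = 1:
  phi_11 = rho(1) = -0.2755.
Step k = 2:
  phi_22 = [rho(2) - phi_11 rho(1)] / [1 - phi_11 rho(1)] = [0.3393 - (-0.2755)(-0.2755)] / [1 - (-0.2755)(-0.2755)]
         = 0.26339975 / 0.92409975 = 0.285.
Therefore phi_{22} = 0.2850.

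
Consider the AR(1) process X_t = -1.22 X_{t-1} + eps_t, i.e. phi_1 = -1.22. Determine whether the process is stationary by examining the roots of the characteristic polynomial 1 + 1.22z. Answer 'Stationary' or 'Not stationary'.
\text{Not stationary}

The AR(p) characteristic polynomial is P(z) = 1 + 1.22z.
Stationarity requires all roots to lie outside the unit circle, i.e. |z| > 1 for every root.
This is linear in z: 1 + (1.22) z = 0  =>  z = -1/(1.22) = -0.819672,  |z| = 0.819672.
Moduli of all roots: 0.8197.
All moduli strictly greater than 1? No.
Verdict: Not stationary.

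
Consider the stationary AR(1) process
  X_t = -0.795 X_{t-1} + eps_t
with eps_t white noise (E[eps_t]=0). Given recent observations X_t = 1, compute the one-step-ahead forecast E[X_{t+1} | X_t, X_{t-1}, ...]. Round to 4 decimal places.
E[X_{t+1} \mid \mathcal F_t] = -0.7950

For an AR(p) model X_t = c + sum_i phi_i X_{t-i} + eps_t, the
one-step-ahead conditional mean is
  E[X_{t+1} | X_t, ...] = c + sum_i phi_i X_{t+1-i}.
Substitute known values:
  E[X_{t+1} | ...] = (-0.795) * (1)
                   = -0.7950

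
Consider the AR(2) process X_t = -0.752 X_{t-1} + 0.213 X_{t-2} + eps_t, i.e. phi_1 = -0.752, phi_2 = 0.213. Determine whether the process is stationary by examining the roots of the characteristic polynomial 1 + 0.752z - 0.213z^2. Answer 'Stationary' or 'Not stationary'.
\text{Stationary}

The AR(p) characteristic polynomial is P(z) = 1 + 0.752z - 0.213z^2.
Stationarity requires all roots to lie outside the unit circle, i.e. |z| > 1 for every root.
Set 1 + (0.752) z + (-0.213) z^2 = 0, i.e. a z^2 + b z + c = 0 with a = -0.213, b = 0.752, c = 1.
Discriminant D = b^2 - 4ac = (0.752)^2 - 4*(-0.213)*1 = 0.565504 - (-0.852) = 1.417504.
D >= 0, so the roots are real: z = (-b +/- sqrt(D)) / (2a) = (-0.752 +/- 1.19059) / (-0.426).
  z_1 = (-0.752 + 1.19059) / (-0.426) = -1.0296,   |z_1| = 1.0296.
  z_2 = (-0.752 - 1.19059) / (-0.426) = 4.5601,   |z_2| = 4.5601.
Moduli of all roots: 1.0296, 4.5601.
All moduli strictly greater than 1? Yes.
Verdict: Stationary.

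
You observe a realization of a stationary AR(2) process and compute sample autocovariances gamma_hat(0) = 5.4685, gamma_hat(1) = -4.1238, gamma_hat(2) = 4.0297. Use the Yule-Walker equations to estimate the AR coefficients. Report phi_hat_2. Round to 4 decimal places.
\hat\phi_{2} = 0.3900

The Yule-Walker equations for an AR(p) process read, in matrix form,
  Gamma_p phi = r_p,   with   (Gamma_p)_{ij} = gamma(|i - j|),
                       (r_p)_i = gamma(i),   i,j = 1..p.
Substitute the sample gammas (Toeplitz matrix and right-hand side of size 2):
  Gamma_p = [[5.4685, -4.1238], [-4.1238, 5.4685]]
  r_p     = [-4.1238, 4.0297]
Written out:
  5.4685 phi_1 - 4.1238 phi_2 = -4.1238
  -4.1238 phi_1 + 5.4685 phi_2 = 4.0297
Solve by Cramer's rule:
  det = gamma(0)^2 - gamma(1)^2 = (5.4685)^2 - (-4.1238)^2 = 29.90449225 - 17.00572644 = 12.89876581
  phi_hat_1 = [gamma(1) gamma(0) - gamma(1) gamma(2)] / det = [(-4.1238)(5.4685) - (-4.1238)(4.0297)] / 12.89876581 = -5.93332344 / 12.89876581 = -0.46
  phi_hat_2 = [gamma(0) gamma(2) - gamma(1)^2] / det = [(5.4685)(4.0297) - (-4.1238)^2] / 12.89876581 = 5.03068801 / 12.89876581 = 0.39
So phi_hat = [-0.4600, 0.3900].
Therefore phi_hat_2 = 0.3900.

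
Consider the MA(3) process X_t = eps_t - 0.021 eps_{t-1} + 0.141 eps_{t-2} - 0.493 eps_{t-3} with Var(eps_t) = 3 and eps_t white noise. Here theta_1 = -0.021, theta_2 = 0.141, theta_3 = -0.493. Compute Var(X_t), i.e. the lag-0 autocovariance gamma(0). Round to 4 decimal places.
\gamma(0) = 3.7901

For an MA(q) process X_t = eps_t + sum_i theta_i eps_{t-i} with
Var(eps_t) = sigma^2, the variance is
  gamma(0) = sigma^2 * (1 + sum_i theta_i^2).
  sum_i theta_i^2 = (-0.021)^2 + (0.141)^2 + (-0.493)^2 = 0.000441 + 0.019881 + 0.243049 = 0.263371.
  gamma(0) = 3 * (1 + 0.263371) = 3 * 1.263371 = 3.790113, which rounds to 3.7901.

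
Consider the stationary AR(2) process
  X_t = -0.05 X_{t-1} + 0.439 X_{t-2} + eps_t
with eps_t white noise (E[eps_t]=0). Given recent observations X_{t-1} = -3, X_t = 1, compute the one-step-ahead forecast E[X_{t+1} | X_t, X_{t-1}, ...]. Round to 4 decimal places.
E[X_{t+1} \mid \mathcal F_t] = -1.3670

For an AR(p) model X_t = c + sum_i phi_i X_{t-i} + eps_t, the
one-step-ahead conditional mean is
  E[X_{t+1} | X_t, ...] = c + sum_i phi_i X_{t+1-i}.
Substitute known values:
  E[X_{t+1} | ...] = (-0.05) * (1) + (0.439) * (-3)
                   = -1.3670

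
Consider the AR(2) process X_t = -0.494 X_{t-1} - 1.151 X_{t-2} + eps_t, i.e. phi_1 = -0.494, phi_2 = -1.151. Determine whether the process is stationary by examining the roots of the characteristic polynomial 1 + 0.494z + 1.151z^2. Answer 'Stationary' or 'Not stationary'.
\text{Not stationary}

The AR(p) characteristic polynomial is P(z) = 1 + 0.494z + 1.151z^2.
Stationarity requires all roots to lie outside the unit circle, i.e. |z| > 1 for every root.
Set 1 + (0.494) z + (1.151) z^2 = 0, i.e. a z^2 + b z + c = 0 with a = 1.151, b = 0.494, c = 1.
Discriminant D = b^2 - 4ac = (0.494)^2 - 4*(1.151)*1 = 0.244036 - (4.604) = -4.359964.
D < 0, so the roots are the complex-conjugate pair z = (-b +/- i sqrt(-D)) / (2a) = -0.2146 +/- 0.9071i.
For a conjugate pair |z|^2 = z * conj(z) = (product of roots) = c/a = 1/(1.151) = 0.86881, so |z| = sqrt(0.86881) = 0.9321 for both roots.
Moduli of all roots: 0.9321, 0.9321.
All moduli strictly greater than 1? No.
Verdict: Not stationary.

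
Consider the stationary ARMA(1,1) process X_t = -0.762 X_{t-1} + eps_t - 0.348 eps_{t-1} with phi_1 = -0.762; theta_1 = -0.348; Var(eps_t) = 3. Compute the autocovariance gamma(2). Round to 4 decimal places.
\gamma(2) = 7.6554

Multiply the model equation by X_{t-k} and take expectations. With theta_0 = psi_0 = 1 and psi_j the MA(infinity) weights, this gives
  gamma(k) - sum_i phi_i gamma(k-i) = c_k,
  c_k = sigma^2 * sum_{j=k..q} theta_j psi_{j-k}   (c_k = 0 for k > q),
using gamma(-m) = gamma(m).
psi-weights needed (psi_j = theta_j + sum_i phi_i psi_{j-i}):
  psi_1 = theta_1 + phi_1 = -0.348 + (-0.762) = -1.11
Right-hand sides:
  c_0 = sigma^2 (1 + theta_1 psi_1) = 3 * (1 + (-0.348)(-1.11)) = 3 * 1.38628 = 4.15884
  c_1 = sigma^2 theta_1 = 3 * (-0.348) = -1.044
  c_2 = 0
Equations for k = 0 and k = 1 (AR order 1):
  gamma(0) = phi_1 gamma(1) + c_0
  gamma(1) = phi_1 gamma(0) + c_1
Substituting the second into the first: gamma(0) (1 - phi_1^2) = c_0 + phi_1 c_1, so
  gamma(0) = (c_0 + phi_1 c_1) / (1 - phi_1^2) = (4.15884 + (-0.762)(-1.044)) / (1 - (-0.762)^2) = 4.954368 / 0.419356 = 11.814229.
  gamma(1) = phi_1 gamma(0) + c_1 = (-0.762)(11.814229) + (-1.044) = -10.046443.
For k = 2 (> q): gamma(2) = phi_1 gamma(1) = (-0.762)(-10.046443) = 7.655389.
Therefore gamma(2) = 7.6554 (to 4 decimal places).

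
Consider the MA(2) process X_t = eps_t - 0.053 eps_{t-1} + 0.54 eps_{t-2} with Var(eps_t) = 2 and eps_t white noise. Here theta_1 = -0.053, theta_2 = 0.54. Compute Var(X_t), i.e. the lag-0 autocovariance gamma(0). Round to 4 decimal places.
\gamma(0) = 2.5888

For an MA(q) process X_t = eps_t + sum_i theta_i eps_{t-i} with
Var(eps_t) = sigma^2, the variance is
  gamma(0) = sigma^2 * (1 + sum_i theta_i^2).
  sum_i theta_i^2 = (-0.053)^2 + (0.54)^2 = 0.002809 + 0.2916 = 0.294409.
  gamma(0) = 2 * (1 + 0.294409) = 2 * 1.294409 = 2.588818, which rounds to 2.5888.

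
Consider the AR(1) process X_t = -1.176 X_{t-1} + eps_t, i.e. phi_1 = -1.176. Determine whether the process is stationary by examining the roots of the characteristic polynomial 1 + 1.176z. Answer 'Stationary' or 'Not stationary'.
\text{Not stationary}

The AR(p) characteristic polynomial is P(z) = 1 + 1.176z.
Stationarity requires all roots to lie outside the unit circle, i.e. |z| > 1 for every root.
This is linear in z: 1 + (1.176) z = 0  =>  z = -1/(1.176) = -0.85034,  |z| = 0.85034.
Moduli of all roots: 0.8503.
All moduli strictly greater than 1? No.
Verdict: Not stationary.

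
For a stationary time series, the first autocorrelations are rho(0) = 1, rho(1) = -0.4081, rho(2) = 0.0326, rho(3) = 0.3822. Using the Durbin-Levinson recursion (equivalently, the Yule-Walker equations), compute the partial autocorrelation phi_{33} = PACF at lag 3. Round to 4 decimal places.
\phi_{33} = 0.4090

The PACF at lag k is phi_{kk}, the last component of the solution
to the Yule-Walker system G_k phi = r_k where
  (G_k)_{ij} = rho(|i - j|), (r_k)_i = rho(i), i,j = 1..k.
Equivalently, Durbin-Levinson gives phi_{kk} iteratively:
  phi_{11} = rho(1)
  phi_{kk} = [rho(k) - sum_{j=1..k-1} phi_{k-1,j} rho(k-j)]
            / [1 - sum_{j=1..k-1} phi_{k-1,j} rho(j)],
  phi_{k,j} = phi_{k-1,j} - phi_{kk} phi_{k-1,k-j},  j = 1..k-1.
Step k = 1:
  phi_11 = rho(1) = -0.4081.
Step k = 2:
  phi_22 = [rho(2) - phi_11 rho(1)] / [1 - phi_11 rho(1)] = [0.0326 - (-0.4081)(-0.4081)] / [1 - (-0.4081)(-0.4081)]
         = -0.13394561 / 0.83345439 = -0.160711.
  Update: phi_21 = phi_11 - phi_22 phi_11 = -0.4081 - (-0.160711)(-0.4081) = -0.473686.
Step k = 3:
  phi_33 = [rho(3) - phi_21 rho(2) - phi_22 rho(1)] / [1 - phi_21 rho(1) - phi_22 rho(2)]
    numerator   = 0.3822 - (-0.473686)(0.0326) - (-0.160711)(-0.4081) = 0.33205586
    denominator = 1 - (-0.473686)(-0.4081) - (-0.160711)(0.0326) = 0.81192781
  phi_33 = 0.33205586 / 0.81192781 = 0.409.
Therefore phi_{33} = 0.4090.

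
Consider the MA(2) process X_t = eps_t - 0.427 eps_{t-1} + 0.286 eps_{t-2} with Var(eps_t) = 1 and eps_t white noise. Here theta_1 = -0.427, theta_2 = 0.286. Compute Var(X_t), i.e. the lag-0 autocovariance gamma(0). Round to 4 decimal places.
\gamma(0) = 1.2641

For an MA(q) process X_t = eps_t + sum_i theta_i eps_{t-i} with
Var(eps_t) = sigma^2, the variance is
  gamma(0) = sigma^2 * (1 + sum_i theta_i^2).
  sum_i theta_i^2 = (-0.427)^2 + (0.286)^2 = 0.182329 + 0.081796 = 0.264125.
  gamma(0) = 1 * (1 + 0.264125) = 1 * 1.264125 = 1.264125, which rounds to 1.2641.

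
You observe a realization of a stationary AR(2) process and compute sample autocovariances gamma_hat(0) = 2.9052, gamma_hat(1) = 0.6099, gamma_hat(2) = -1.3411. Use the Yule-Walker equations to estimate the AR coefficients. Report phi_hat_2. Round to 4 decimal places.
\hat\phi_{2} = -0.5290

The Yule-Walker equations for an AR(p) process read, in matrix form,
  Gamma_p phi = r_p,   with   (Gamma_p)_{ij} = gamma(|i - j|),
                       (r_p)_i = gamma(i),   i,j = 1..p.
Substitute the sample gammas (Toeplitz matrix and right-hand side of size 2):
  Gamma_p = [[2.9052, 0.6099], [0.6099, 2.9052]]
  r_p     = [0.6099, -1.3411]
Written out:
  2.9052 phi_1 + 0.6099 phi_2 = 0.6099
  0.6099 phi_1 + 2.9052 phi_2 = -1.3411
Solve by Cramer's rule:
  det = gamma(0)^2 - gamma(1)^2 = (2.9052)^2 - (0.6099)^2 = 8.44018704 - 0.37197801 = 8.06820903
  phi_hat_1 = [gamma(1) gamma(0) - gamma(1) gamma(2)] / det = [(0.6099)(2.9052) - (0.6099)(-1.3411)] / 8.06820903 = 2.58981837 / 8.06820903 = 0.321
  phi_hat_2 = [gamma(0) gamma(2) - gamma(1)^2] / det = [(2.9052)(-1.3411) - (0.6099)^2] / 8.06820903 = -4.26814173 / 8.06820903 = -0.529
So phi_hat = [0.3210, -0.5290].
Therefore phi_hat_2 = -0.5290.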